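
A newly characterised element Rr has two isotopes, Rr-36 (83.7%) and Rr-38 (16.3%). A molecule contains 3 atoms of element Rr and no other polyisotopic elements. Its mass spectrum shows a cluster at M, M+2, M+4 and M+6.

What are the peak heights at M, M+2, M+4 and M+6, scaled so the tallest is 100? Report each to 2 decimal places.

100.00 : 58.42 : 11.38 : 0.74

Expanding (0.837 + 0.163)^3:
P(M) = 0.837^3 = 0.586376
P(M+2) = 3 × 0.837^2 × 0.163^1 = 0.342578
P(M+4) = 3 × 0.837^1 × 0.163^2 = 0.066715
P(M+6) = 0.163^3 = 0.004331
The M peak is largest (0.586376); scaling to 100 gives 100.00 : 58.42 : 11.38 : 0.74.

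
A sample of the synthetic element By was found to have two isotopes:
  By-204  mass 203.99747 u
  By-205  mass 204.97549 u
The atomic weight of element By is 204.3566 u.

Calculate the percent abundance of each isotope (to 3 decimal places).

With x = fraction of By-204 (so By-205 is 1 − x):
203.99747·x + 204.97549·(1 − x) = 204.3566
(203.99747 − 204.97549)·x = 204.3566 − 204.97549
x = -0.61889 / -0.97802 = 0.63280 → 63.280% By-204, 36.720% By-205.

By-204: 63.280%, By-205: 36.720%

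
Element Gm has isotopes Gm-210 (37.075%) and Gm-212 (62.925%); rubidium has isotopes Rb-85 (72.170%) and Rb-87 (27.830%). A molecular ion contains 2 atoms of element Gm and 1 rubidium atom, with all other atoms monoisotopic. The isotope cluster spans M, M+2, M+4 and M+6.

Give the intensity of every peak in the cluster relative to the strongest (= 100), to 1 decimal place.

Element Gm pattern (n=2): 0.13745556 : 0.46658888 : 0.39595556
Rubidium pattern (n=1): 0.7217 : 0.2783
Convolve the two distributions (both contribute in 2-u steps):
  M: 0.13745556×0.7217 = 0.099202
  M+2: 0.13745556×0.2783 + 0.46658888×0.7217 = 0.374991
  M+4: 0.46658888×0.2783 + 0.39595556×0.7217 = 0.415613
  M+6: 0.39595556×0.2783 = 0.110194
Scale to base peak (0.415613) = 100: 23.9 : 90.2 : 100.0 : 26.5

23.9 : 90.2 : 100.0 : 26.5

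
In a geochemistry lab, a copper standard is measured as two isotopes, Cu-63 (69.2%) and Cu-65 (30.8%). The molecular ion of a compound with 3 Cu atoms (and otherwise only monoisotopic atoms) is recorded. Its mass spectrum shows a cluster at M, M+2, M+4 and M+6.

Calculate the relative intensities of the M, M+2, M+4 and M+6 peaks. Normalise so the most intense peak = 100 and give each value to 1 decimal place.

74.9 : 100.0 : 44.5 : 6.6

The 3 Cu atoms are independent, so intensities follow the terms of (0.692 + 0.308)^3.
P(M) = 0.692^3 = 0.331374
P(M+2) = 3 × 0.692^2 × 0.308^1 = 0.442470
P(M+4) = 3 × 0.692^1 × 0.308^2 = 0.196938
P(M+6) = 0.308^3 = 0.029218
The M+2 peak is largest (0.442470); scaling to 100 gives 74.9 : 100.0 : 44.5 : 6.6.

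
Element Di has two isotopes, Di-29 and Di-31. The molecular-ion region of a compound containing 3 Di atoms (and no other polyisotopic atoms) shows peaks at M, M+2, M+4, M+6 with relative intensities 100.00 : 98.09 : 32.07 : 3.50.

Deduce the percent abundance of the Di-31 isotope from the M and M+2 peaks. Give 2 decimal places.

Let p = fractional abundance of Di-29. I(M+2)/I(M) = [C(3,1)·p^2·(1−p)] / p^3 = 3·(1−p)/p = 98.09/100.00 = 0.9809
(1−p)/p = 0.9809/3 = 0.3270  ⇒  p = 1/(1 + 0.3270) = 0.7536
Di-29: 75.36%, Di-31: 24.64%.

24.64%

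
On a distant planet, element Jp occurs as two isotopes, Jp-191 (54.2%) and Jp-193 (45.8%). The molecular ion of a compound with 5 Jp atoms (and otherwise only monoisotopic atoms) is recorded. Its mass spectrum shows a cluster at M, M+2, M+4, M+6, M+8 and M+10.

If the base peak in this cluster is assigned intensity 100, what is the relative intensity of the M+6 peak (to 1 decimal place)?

84.5

Term probabilities: M 0.0468, M+2 0.1976, M+4 0.3340, M+6 0.2822, M+8 0.1192, M+10 0.0202. Base peak = M+4.
P(M+4) = C(5,2) × 0.542^3 × 0.458^2 = 10 × 0.15922009 × 0.209764 = 0.333986 (base)
P(M+6) = C(5,3) × 0.542^2 × 0.458^3 = 10 × 0.293764 × 0.09607191 = 0.282225
Relative intensity = 0.282225 / 0.333986 × 100 = 84.5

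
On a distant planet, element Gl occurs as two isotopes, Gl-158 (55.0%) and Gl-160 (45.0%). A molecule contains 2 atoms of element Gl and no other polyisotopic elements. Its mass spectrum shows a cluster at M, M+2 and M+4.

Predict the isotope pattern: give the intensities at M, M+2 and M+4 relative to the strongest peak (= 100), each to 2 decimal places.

Each Gl atom is independently Gl-158 (p = 0.550) or Gl-160 (q = 0.450); the cluster is the binomial expansion (p + q)^2.
P(M) = 0.550^2 = 0.302500
P(M+2) = 2 × 0.550^1 × 0.450^1 = 0.495000
P(M+4) = 0.450^2 = 0.202500
The M+2 peak is largest (0.495000); scaling to 100 gives 61.11 : 100.00 : 40.91.

61.11 : 100.00 : 40.91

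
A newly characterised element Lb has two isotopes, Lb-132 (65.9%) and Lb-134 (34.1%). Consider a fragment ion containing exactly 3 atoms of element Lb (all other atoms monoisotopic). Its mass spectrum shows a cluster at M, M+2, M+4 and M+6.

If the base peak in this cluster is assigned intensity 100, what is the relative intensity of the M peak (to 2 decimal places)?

64.42

(0.659 + 0.341)^3 gives M 0.2862, M+2 0.4443, M+4 0.2299, M+6 0.0397; the largest is M+2.
P(M+2) = C(3,1) × 0.659^2 × 0.341^1 = 3 × 0.434281 × 0.3410 = 0.444269 (base)
P(M) = C(3,0) × 0.659^3 × 0.341^0 = 1 × 0.28619118 × 1.0000 = 0.286191
Relative intensity = 0.286191 / 0.444269 × 100 = 64.42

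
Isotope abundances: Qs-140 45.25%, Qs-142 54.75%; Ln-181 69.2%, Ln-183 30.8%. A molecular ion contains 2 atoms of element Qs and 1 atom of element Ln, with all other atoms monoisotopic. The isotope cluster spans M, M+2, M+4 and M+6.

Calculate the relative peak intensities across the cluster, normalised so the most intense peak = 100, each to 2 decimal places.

Element Qs pattern (n=2): 0.20475625 : 0.4954875 : 0.29975625
Element Ln pattern (n=1): 0.6920 : 0.3080
Convolve the two distributions (both contribute in 2-u steps):
  M: 0.20475625×0.6920 = 0.141691
  M+2: 0.20475625×0.3080 + 0.4954875×0.6920 = 0.405942
  M+4: 0.4954875×0.3080 + 0.29975625×0.6920 = 0.360041
  M+6: 0.29975625×0.3080 = 0.092325
Scale to base peak (0.405942) = 100: 34.90 : 100.00 : 88.69 : 22.74

34.90 : 100.00 : 88.69 : 22.74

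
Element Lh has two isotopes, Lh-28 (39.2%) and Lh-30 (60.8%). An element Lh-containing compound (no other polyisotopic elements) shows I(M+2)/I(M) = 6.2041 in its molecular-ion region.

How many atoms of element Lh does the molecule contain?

4

The M+2/M ratio from n Lh atoms is n · q/p = n · 0.608/0.392.
n = 6.2041 × 0.392/0.608 = 4.00 ≈ 4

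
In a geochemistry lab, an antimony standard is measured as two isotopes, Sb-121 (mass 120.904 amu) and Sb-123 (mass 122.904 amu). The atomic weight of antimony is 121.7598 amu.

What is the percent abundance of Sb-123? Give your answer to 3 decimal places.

42.790%

With x = fraction of Sb-121 (so Sb-123 is 1 − x):
120.904·x + 122.904·(1 − x) = 121.7598
(120.904 − 122.904)·x = 121.7598 − 122.904
x = -1.1442 / -2.000 = 0.57210 → 57.210% Sb-121, 42.790% Sb-123.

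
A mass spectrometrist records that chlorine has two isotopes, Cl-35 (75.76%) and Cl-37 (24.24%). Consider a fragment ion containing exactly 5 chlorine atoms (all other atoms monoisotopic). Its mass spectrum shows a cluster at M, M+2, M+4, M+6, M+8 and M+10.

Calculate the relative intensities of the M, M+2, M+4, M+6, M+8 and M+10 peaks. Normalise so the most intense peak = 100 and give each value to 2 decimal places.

Each Cl atom is independently Cl-35 (p = 0.7576) or Cl-37 (q = 0.2424); the cluster is the binomial expansion (p + q)^5.
P(M) = 0.7576^5 = 0.249574
P(M+2) = 5 × 0.7576^4 × 0.2424^1 = 0.399266
P(M+4) = 10 × 0.7576^3 × 0.2424^2 = 0.255497
P(M+6) = 10 × 0.7576^2 × 0.2424^3 = 0.081748
P(M+8) = 5 × 0.7576^1 × 0.2424^4 = 0.013078
P(M+10) = 0.2424^5 = 0.000837
The M+2 peak is largest (0.399266); scaling to 100 gives 62.51 : 100.00 : 63.99 : 20.47 : 3.28 : 0.21.

62.51 : 100.00 : 63.99 : 20.47 : 3.28 : 0.21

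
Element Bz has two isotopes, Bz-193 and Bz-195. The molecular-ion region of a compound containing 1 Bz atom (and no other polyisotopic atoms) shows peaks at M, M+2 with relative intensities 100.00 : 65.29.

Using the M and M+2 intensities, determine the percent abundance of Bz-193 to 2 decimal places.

60.50%

If p is the fraction of Bz that is Bz-193, then I(M+2)/I(M) = [C(1,1)·p^0·(1−p)] / p^1 = 1·(1−p)/p = 65.29/100.00 = 0.6529
(1−p)/p = 0.6529/1 = 0.6529  ⇒  p = 1/(1 + 0.6529) = 0.6050
Bz-193: 60.50%, Bz-195: 39.50%.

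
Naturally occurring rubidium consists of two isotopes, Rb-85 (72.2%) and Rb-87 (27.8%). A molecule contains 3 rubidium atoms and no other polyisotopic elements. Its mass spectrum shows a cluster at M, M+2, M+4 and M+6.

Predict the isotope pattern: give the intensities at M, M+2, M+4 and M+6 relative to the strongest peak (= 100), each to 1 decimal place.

The 3 Rb atoms are independent, so intensities follow the terms of (0.722 + 0.278)^3.
P(M) = 0.722^3 = 0.376367
P(M+2) = 3 × 0.722^2 × 0.278^1 = 0.434751
P(M+4) = 3 × 0.722^1 × 0.278^2 = 0.167397
P(M+6) = 0.278^3 = 0.021485
The M+2 peak is largest (0.434751); scaling to 100 gives 86.6 : 100.0 : 38.5 : 4.9.

86.6 : 100.0 : 38.5 : 4.9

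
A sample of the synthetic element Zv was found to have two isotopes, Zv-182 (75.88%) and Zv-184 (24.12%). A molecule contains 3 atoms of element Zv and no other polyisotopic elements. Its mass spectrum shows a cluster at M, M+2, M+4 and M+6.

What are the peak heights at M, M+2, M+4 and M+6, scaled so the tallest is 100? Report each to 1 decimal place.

The 3 Zv atoms are independent, so intensities follow the terms of (0.7588 + 0.2412)^3.
P(M) = 0.7588^3 = 0.436900
P(M+2) = 3 × 0.7588^2 × 0.2412^1 = 0.416633
P(M+4) = 3 × 0.7588^1 × 0.2412^2 = 0.132435
P(M+6) = 0.2412^3 = 0.014032
The M peak is largest (0.436900); scaling to 100 gives 100.0 : 95.4 : 30.3 : 3.2.

100.0 : 95.4 : 30.3 : 3.2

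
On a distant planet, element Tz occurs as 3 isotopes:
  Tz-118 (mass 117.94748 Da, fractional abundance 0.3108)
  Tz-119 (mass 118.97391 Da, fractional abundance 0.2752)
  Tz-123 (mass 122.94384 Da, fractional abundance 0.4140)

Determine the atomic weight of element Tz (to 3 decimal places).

120.298 Da

Weight each isotope mass by its fractional abundance: 0.3108 × 117.94748 + 0.2752 × 118.97391 + 0.4140 × 122.94384
= 36.658077 + 32.741620 + 50.898750 = 120.298447 Da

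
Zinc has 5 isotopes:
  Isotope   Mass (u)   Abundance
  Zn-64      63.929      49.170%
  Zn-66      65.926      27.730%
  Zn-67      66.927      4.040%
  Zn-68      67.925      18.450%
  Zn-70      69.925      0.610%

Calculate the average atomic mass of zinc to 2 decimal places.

Ar = Σ fᵢ·mᵢ = 0.49170 × 63.929 + 0.27730 × 65.926 + 0.04040 × 66.927 + 0.18450 × 67.925 + 0.00610 × 69.925
= 31.4339 + 18.2813 + 2.7039 + 12.5322 + 0.4265 = 65.3778 u

65.38 u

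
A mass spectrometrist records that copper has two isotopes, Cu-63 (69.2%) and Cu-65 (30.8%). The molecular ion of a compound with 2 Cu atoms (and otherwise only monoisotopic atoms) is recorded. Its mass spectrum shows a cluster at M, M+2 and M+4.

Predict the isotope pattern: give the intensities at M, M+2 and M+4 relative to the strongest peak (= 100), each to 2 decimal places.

Each Cu atom is independently Cu-63 (p = 0.692) or Cu-65 (q = 0.308); the cluster is the binomial expansion (p + q)^2.
P(M) = 0.692^2 = 0.478864
P(M+2) = 2 × 0.692^1 × 0.308^1 = 0.426272
P(M+4) = 0.308^2 = 0.094864
The M peak is largest (0.478864); scaling to 100 gives 100.00 : 89.02 : 19.81.

100.00 : 89.02 : 19.81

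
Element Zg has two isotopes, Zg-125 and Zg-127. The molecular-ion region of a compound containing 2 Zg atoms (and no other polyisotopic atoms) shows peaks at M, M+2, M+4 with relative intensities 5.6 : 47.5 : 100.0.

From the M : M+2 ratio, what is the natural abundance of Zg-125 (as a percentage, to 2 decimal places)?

19.08%

If p is the fraction of Zg that is Zg-125, then I(M+2)/I(M) = [C(2,1)·p^1·(1−p)] / p^2 = 2·(1−p)/p = 47.5/5.6 = 8.4821
(1−p)/p = 8.4821/2 = 4.2411  ⇒  p = 1/(1 + 4.2411) = 0.1908
Zg-125: 19.08%, Zg-127: 80.92%.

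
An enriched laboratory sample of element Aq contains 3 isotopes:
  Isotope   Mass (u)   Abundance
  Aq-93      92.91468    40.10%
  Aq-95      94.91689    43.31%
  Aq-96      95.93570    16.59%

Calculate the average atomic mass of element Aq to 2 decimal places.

94.28 u

Ar = Σ fᵢ·mᵢ = 0.4010 × 92.91468 + 0.4331 × 94.91689 + 0.1659 × 95.93570
= 37.258787 + 41.108505 + 15.915733 = 94.283025 u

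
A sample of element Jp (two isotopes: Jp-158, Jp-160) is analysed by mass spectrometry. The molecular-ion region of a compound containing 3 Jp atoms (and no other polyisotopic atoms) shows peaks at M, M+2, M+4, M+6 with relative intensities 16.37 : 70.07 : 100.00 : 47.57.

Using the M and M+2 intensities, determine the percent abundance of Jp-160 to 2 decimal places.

Write p for the Jp-158 fraction. I(M+2)/I(M) = [C(3,1)·p^2·(1−p)] / p^3 = 3·(1−p)/p = 70.07/16.37 = 4.2804
(1−p)/p = 4.2804/3 = 1.4268  ⇒  p = 1/(1 + 1.4268) = 0.4121
Jp-158: 41.21%, Jp-160: 58.79%.

58.79%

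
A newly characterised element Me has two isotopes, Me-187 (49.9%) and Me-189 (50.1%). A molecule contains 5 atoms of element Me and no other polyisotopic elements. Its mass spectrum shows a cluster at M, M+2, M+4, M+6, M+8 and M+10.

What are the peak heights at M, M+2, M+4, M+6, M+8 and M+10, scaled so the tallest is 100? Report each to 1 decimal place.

Each Me atom is independently Me-187 (p = 0.499) or Me-189 (q = 0.501); the cluster is the binomial expansion (p + q)^5.
P(M) = 0.499^5 = 0.030939
P(M+2) = 5 × 0.499^4 × 0.501^1 = 0.155314
P(M+4) = 10 × 0.499^3 × 0.501^2 = 0.311873
P(M+6) = 10 × 0.499^2 × 0.501^3 = 0.313122
P(M+8) = 5 × 0.499^1 × 0.501^4 = 0.157189
P(M+10) = 0.501^5 = 0.031564
The M+6 peak is largest (0.313122); scaling to 100 gives 9.9 : 49.6 : 99.6 : 100.0 : 50.2 : 10.1.

9.9 : 49.6 : 99.6 : 100.0 : 50.2 : 10.1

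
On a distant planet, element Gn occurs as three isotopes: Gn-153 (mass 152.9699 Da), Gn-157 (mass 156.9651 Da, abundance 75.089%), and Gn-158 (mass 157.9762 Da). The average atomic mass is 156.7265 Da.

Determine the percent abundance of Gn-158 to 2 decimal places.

15.11%

The remaining 24.911% is split between Gn-153 (fraction x) and Gn-158 (fraction 0.24911 − x).
Substituting: 152.9699x + 157.9762(0.24911 − x) = 38.862976061
(152.9699 − 157.9762)x = -0.490475121  ⇒  x = 0.09797, y = 0.15114
Gn-153: 9.80%, Gn-158: 15.11%.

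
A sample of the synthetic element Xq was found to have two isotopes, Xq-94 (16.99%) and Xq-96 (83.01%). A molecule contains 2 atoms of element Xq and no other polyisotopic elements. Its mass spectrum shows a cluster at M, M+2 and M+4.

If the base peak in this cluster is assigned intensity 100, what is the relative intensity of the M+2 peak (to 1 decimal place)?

Binomial terms of (0.1699 + 0.8301)^2: M 0.0289, M+2 0.2821, M+4 0.6891 → M+4 is the base peak.
P(M+4) = C(2,2) × 0.1699^0 × 0.8301^2 = 1 × 1.0000 × 0.68906601 = 0.689066 (base)
P(M+2) = C(2,1) × 0.1699^1 × 0.8301^1 = 2 × 0.1699 × 0.8301 = 0.282068
Relative intensity = 0.282068 / 0.689066 × 100 = 40.9

40.9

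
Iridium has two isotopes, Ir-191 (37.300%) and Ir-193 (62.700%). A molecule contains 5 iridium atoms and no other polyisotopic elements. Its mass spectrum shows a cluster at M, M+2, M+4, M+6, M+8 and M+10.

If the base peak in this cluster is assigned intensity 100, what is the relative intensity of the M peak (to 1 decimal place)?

2.1

(0.37300 + 0.62700)^5 gives M 0.0072, M+2 0.0607, M+4 0.2040, M+6 0.3429, M+8 0.2882, M+10 0.0969; the largest is M+6.
P(M+6) = C(5,3) × 0.37300^2 × 0.62700^3 = 10 × 0.139129 × 0.24649188 = 0.342942 (base)
P(M) = C(5,0) × 0.37300^5 × 0.62700^0 = 1 × 0.00722012 × 1.0000 = 0.007220
Relative intensity = 0.007220 / 0.342942 × 100 = 2.1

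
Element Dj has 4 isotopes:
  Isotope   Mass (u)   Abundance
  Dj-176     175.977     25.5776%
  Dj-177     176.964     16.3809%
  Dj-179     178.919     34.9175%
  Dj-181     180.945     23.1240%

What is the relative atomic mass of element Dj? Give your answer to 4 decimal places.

178.3148 u

Weight each isotope mass by its fractional abundance: 0.255776 × 175.977 + 0.163809 × 176.964 + 0.349175 × 178.919 + 0.231240 × 180.945
= 45.01069 + 28.98830 + 62.47404 + 41.84172 = 178.31475 u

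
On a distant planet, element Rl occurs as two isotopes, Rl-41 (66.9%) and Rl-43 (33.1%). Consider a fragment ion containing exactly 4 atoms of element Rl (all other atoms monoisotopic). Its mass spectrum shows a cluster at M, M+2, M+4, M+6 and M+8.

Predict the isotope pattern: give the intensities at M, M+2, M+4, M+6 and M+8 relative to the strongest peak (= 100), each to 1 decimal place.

Each Rl atom is independently Rl-41 (p = 0.669) or Rl-43 (q = 0.331); the cluster is the binomial expansion (p + q)^4.
P(M) = 0.669^4 = 0.200311
P(M+2) = 4 × 0.669^3 × 0.331^1 = 0.396430
P(M+4) = 6 × 0.669^2 × 0.331^2 = 0.294211
P(M+6) = 4 × 0.669^1 × 0.331^3 = 0.097044
P(M+8) = 0.331^4 = 0.012004
The M+2 peak is largest (0.396430); scaling to 100 gives 50.5 : 100.0 : 74.2 : 24.5 : 3.0.

50.5 : 100.0 : 74.2 : 24.5 : 3.0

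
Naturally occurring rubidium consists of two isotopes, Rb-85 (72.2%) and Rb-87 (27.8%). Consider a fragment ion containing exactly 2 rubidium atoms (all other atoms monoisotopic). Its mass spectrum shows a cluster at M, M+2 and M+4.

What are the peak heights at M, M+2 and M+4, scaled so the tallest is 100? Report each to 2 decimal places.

Each Rb atom is independently Rb-85 (p = 0.722) or Rb-87 (q = 0.278); the cluster is the binomial expansion (p + q)^2.
P(M) = 0.722^2 = 0.521284
P(M+2) = 2 × 0.722^1 × 0.278^1 = 0.401432
P(M+4) = 0.278^2 = 0.077284
The M peak is largest (0.521284); scaling to 100 gives 100.00 : 77.01 : 14.83.

100.00 : 77.01 : 14.83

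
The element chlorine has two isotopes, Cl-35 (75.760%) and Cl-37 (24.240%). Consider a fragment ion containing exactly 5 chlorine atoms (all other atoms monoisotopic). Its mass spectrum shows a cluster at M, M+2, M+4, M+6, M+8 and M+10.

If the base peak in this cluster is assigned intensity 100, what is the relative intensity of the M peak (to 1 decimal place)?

62.5

Binomial terms of (0.75760 + 0.24240)^5: M 0.2496, M+2 0.3993, M+4 0.2555, M+6 0.0817, M+8 0.0131, M+10 0.0008 → M+2 is the base peak.
P(M+2) = C(5,1) × 0.75760^4 × 0.24240^1 = 5 × 0.32942751 × 0.2424 = 0.399266 (base)
P(M) = C(5,0) × 0.75760^5 × 0.24240^0 = 1 × 0.24957428 × 1.0000 = 0.249574
Relative intensity = 0.249574 / 0.399266 × 100 = 62.5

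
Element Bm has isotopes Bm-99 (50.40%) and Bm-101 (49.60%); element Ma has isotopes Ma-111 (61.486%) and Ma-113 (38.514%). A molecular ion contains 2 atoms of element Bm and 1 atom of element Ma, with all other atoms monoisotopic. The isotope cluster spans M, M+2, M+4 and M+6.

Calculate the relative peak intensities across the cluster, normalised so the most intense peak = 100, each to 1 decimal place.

Element Bm pattern (n=2): 0.254016 : 0.499968 : 0.246016
Element Ma pattern (n=1): 0.61486 : 0.38514
Convolve the two distributions (both contribute in 2-u steps):
  M: 0.254016×0.61486 = 0.156184
  M+2: 0.254016×0.38514 + 0.499968×0.61486 = 0.405242
  M+4: 0.499968×0.38514 + 0.246016×0.61486 = 0.343823
  M+6: 0.246016×0.38514 = 0.094751
Scale to base peak (0.405242) = 100: 38.5 : 100.0 : 84.8 : 23.4

38.5 : 100.0 : 84.8 : 23.4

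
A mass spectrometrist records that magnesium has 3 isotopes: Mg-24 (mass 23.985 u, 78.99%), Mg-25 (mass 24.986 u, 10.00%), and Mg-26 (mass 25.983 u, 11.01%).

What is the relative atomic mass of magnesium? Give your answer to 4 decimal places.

Weight each isotope mass by its fractional abundance: 0.7899 × 23.985 + 0.1000 × 24.986 + 0.1101 × 25.983
= 18.94575 + 2.49860 + 2.86073 = 24.30508 u

24.3051 u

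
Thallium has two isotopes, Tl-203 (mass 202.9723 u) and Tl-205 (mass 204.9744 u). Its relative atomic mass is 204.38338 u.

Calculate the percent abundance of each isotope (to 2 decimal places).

Writing the weighted mean with unknown fraction x of Tl-203:
202.9723·x + 204.9744·(1 − x) = 204.38338
(202.9723 − 204.9744)·x = 204.38338 − 204.9744
x = -0.59102 / -2.0021 = 0.29520 → 29.52% Tl-203, 70.48% Tl-205.

Tl-203: 29.52%, Tl-205: 70.48%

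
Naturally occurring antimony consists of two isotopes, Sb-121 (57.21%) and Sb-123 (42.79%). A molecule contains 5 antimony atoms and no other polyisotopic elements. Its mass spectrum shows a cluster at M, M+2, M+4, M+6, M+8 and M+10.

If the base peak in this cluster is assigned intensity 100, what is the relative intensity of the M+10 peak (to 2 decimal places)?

4.18

(0.5721 + 0.4279)^5 gives M 0.0613, M+2 0.2292, M+4 0.3428, M+6 0.2564, M+8 0.0959, M+10 0.0143; the largest is M+4.
P(M+4) = C(5,2) × 0.5721^3 × 0.4279^2 = 10 × 0.18724742 × 0.18309841 = 0.342847 (base)
P(M+10) = C(5,5) × 0.5721^0 × 0.4279^5 = 1 × 1.0000 × 0.01434536 = 0.014345
Relative intensity = 0.014345 / 0.342847 × 100 = 4.18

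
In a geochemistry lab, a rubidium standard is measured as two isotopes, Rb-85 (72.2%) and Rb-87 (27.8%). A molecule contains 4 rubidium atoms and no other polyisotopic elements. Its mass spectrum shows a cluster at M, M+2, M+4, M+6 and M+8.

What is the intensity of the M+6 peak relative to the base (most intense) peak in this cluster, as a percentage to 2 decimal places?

14.83%

Term probabilities: M 0.2717, M+2 0.4185, M+4 0.2417, M+6 0.0620, M+8 0.0060. Base peak = M+2.
P(M+2) = C(4,1) × 0.722^3 × 0.278^1 = 4 × 0.37636705 × 0.2780 = 0.418520 (base)
P(M+6) = C(4,3) × 0.722^1 × 0.278^3 = 4 × 0.7220 × 0.02148495 = 0.062049
Relative intensity = 0.062049 / 0.418520 × 100 = 14.83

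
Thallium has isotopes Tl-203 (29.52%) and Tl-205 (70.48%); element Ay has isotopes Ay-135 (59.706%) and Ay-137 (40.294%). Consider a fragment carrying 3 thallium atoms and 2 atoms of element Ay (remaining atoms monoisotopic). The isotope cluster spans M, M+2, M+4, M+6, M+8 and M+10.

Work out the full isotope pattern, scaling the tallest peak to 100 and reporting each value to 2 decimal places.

2.50 : 21.31 : 68.14 : 100.00 : 65.47 : 15.51

Thallium pattern (n=3): 0.02572463 : 0.18425524 : 0.43991564 : 0.35010449
Element Ay pattern (n=2): 0.35648064 : 0.48115871 : 0.16236064
Convolve the two distributions (both contribute in 2-u steps):
  M: 0.02572463×0.35648064 = 0.009170
  M+2: 0.02572463×0.48115871 + 0.18425524×0.35648064 = 0.078061
  M+4: 0.02572463×0.16236064 + 0.18425524×0.48115871 + 0.43991564×0.35648064 = 0.249654
  M+6: 0.18425524×0.16236064 + 0.43991564×0.48115871 + 0.35010449×0.35648064 = 0.366391
  M+8: 0.43991564×0.16236064 + 0.35010449×0.48115871 = 0.239881
  M+10: 0.35010449×0.16236064 = 0.056843
Scale to base peak (0.366391) = 100: 2.50 : 21.31 : 68.14 : 100.00 : 65.47 : 15.51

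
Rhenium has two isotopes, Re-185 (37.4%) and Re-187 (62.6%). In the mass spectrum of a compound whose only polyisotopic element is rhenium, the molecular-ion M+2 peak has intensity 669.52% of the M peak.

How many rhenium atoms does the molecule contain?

For n independent Re atoms, I(M+2)/I(M) = n · (abundance Re-187) / (abundance Re-185) = n · 0.626/0.374.
n = 6.6952 × 0.374/0.626 = 4.00 ≈ 4

4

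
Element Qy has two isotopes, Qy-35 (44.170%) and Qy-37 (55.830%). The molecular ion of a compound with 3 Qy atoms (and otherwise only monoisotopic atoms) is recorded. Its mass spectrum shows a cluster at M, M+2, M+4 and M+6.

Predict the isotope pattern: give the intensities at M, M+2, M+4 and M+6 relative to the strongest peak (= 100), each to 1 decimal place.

20.9 : 79.1 : 100.0 : 42.1

The 3 Qy atoms are independent, so intensities follow the terms of (0.44170 + 0.55830)^3.
P(M) = 0.44170^3 = 0.086175
P(M+2) = 3 × 0.44170^2 × 0.55830^1 = 0.326771
P(M+4) = 3 × 0.44170^1 × 0.55830^2 = 0.413032
P(M+6) = 0.55830^3 = 0.174021
The M+4 peak is largest (0.413032); scaling to 100 gives 20.9 : 79.1 : 100.0 : 42.1.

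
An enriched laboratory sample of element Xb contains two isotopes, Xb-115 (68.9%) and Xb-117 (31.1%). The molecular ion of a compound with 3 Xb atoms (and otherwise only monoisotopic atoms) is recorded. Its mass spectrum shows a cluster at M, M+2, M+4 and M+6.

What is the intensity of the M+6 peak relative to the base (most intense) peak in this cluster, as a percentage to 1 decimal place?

(0.689 + 0.311)^3 gives M 0.3271, M+2 0.4429, M+4 0.1999, M+6 0.0301; the largest is M+2.
P(M+2) = C(3,1) × 0.689^2 × 0.311^1 = 3 × 0.474721 × 0.3110 = 0.442915 (base)
P(M+6) = C(3,3) × 0.689^0 × 0.311^3 = 1 × 1.0000 × 0.03008023 = 0.030080
Relative intensity = 0.030080 / 0.442915 × 100 = 6.8

6.8%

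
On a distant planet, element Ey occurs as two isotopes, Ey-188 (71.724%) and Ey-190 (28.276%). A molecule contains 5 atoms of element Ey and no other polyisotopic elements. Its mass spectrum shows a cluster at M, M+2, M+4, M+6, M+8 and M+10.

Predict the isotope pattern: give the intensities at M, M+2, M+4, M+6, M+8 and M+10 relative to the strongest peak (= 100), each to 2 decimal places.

Each Ey atom is independently Ey-188 (p = 0.71724) or Ey-190 (q = 0.28276); the cluster is the binomial expansion (p + q)^5.
P(M) = 0.71724^5 = 0.189811
P(M+2) = 5 × 0.71724^4 × 0.28276^1 = 0.374150
P(M+4) = 10 × 0.71724^3 × 0.28276^2 = 0.295005
P(M+6) = 10 × 0.71724^2 × 0.28276^3 = 0.116301
P(M+8) = 5 × 0.71724^1 × 0.28276^4 = 0.022925
P(M+10) = 0.28276^5 = 0.001808
The M+2 peak is largest (0.374150); scaling to 100 gives 50.73 : 100.00 : 78.85 : 31.08 : 6.13 : 0.48.

50.73 : 100.00 : 78.85 : 31.08 : 6.13 : 0.48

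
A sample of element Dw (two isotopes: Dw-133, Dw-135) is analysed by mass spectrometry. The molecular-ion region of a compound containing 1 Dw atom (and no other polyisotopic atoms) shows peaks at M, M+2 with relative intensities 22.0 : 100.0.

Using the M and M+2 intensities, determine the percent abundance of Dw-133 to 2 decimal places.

18.03%

Let p = fractional abundance of Dw-133. I(M+2)/I(M) = [C(1,1)·p^0·(1−p)] / p^1 = 1·(1−p)/p = 100.0/22.0 = 4.5455
(1−p)/p = 4.5455/1 = 4.5455  ⇒  p = 1/(1 + 4.5455) = 0.1803
Dw-133: 18.03%, Dw-135: 81.97%.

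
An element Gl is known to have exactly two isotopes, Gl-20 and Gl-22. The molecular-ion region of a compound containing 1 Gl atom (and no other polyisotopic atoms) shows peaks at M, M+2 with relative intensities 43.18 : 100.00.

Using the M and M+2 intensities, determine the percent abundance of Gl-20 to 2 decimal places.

If p is the fraction of Gl that is Gl-20, then I(M+2)/I(M) = [C(1,1)·p^0·(1−p)] / p^1 = 1·(1−p)/p = 100.00/43.18 = 2.3159
(1−p)/p = 2.3159/1 = 2.3159  ⇒  p = 1/(1 + 2.3159) = 0.3016
Gl-20: 30.16%, Gl-22: 69.84%.

30.16%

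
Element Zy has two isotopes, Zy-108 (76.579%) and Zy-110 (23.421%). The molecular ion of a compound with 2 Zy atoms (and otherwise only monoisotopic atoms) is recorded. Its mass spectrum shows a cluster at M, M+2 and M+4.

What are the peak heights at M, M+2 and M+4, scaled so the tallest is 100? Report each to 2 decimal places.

100.00 : 61.17 : 9.35

The 2 Zy atoms are independent, so intensities follow the terms of (0.76579 + 0.23421)^2.
P(M) = 0.76579^2 = 0.586434
P(M+2) = 2 × 0.76579^1 × 0.23421^1 = 0.358711
P(M+4) = 0.23421^2 = 0.054854
The M peak is largest (0.586434); scaling to 100 gives 100.00 : 61.17 : 9.35.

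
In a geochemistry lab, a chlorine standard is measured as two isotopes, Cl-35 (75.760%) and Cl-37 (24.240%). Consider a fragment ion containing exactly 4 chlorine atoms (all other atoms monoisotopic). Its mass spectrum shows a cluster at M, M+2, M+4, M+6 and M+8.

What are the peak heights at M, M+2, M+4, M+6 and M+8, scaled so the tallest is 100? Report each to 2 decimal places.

The 4 Cl atoms are independent, so intensities follow the terms of (0.75760 + 0.24240)^4.
P(M) = 0.75760^4 = 0.329428
P(M+2) = 4 × 0.75760^3 × 0.24240^1 = 0.421612
P(M+4) = 6 × 0.75760^2 × 0.24240^2 = 0.202347
P(M+6) = 4 × 0.75760^1 × 0.24240^3 = 0.043162
P(M+8) = 0.24240^4 = 0.003452
The M+2 peak is largest (0.421612); scaling to 100 gives 78.14 : 100.00 : 47.99 : 10.24 : 0.82.

78.14 : 100.00 : 47.99 : 10.24 : 0.82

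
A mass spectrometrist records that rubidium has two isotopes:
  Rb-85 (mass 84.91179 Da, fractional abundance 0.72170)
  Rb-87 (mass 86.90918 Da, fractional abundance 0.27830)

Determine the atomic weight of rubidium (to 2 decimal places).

Ar = Σ fᵢ·mᵢ = 0.72170 × 84.91179 + 0.27830 × 86.90918
= 61.280839 + 24.186825 = 85.467664 Da

85.47 Da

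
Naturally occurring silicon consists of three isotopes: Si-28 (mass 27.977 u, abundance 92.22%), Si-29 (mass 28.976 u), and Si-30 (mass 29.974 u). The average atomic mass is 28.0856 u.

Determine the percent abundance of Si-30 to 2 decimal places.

The remaining 7.78% is split between Si-29 (fraction x) and Si-30 (fraction 0.0778 − x).
Substituting: 28.976x + 29.974(0.0778 − x) = 2.2852106
(28.976 − 29.974)x = -0.0467666  ⇒  x = 0.04686, y = 0.03094
Si-29: 4.69%, Si-30: 3.09%.

3.09%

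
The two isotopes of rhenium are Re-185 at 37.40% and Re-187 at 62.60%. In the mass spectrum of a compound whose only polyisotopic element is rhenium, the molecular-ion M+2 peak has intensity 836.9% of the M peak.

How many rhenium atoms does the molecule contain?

5

For n independent Re atoms, I(M+2)/I(M) = n · (abundance Re-187) / (abundance Re-185) = n · 0.6260/0.3740.
n = 8.369 × 0.3740/0.6260 = 5.00 ≈ 5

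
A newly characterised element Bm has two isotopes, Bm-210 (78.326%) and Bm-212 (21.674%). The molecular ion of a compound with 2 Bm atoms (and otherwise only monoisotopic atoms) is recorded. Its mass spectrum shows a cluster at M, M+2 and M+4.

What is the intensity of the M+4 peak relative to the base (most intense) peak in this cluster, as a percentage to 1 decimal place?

Binomial terms of (0.78326 + 0.21674)^2: M 0.6135, M+2 0.3395, M+4 0.0470 → M is the base peak.
P(M) = C(2,0) × 0.78326^2 × 0.21674^0 = 1 × 0.61349623 × 1.0000 = 0.613496 (base)
P(M+4) = C(2,2) × 0.78326^0 × 0.21674^2 = 1 × 1.0000 × 0.04697623 = 0.046976
Relative intensity = 0.046976 / 0.613496 × 100 = 7.7

7.7%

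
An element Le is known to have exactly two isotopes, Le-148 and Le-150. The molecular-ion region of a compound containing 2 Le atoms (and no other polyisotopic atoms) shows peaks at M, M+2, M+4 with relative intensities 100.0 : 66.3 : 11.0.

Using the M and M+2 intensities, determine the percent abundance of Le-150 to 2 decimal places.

Let p = fractional abundance of Le-148. I(M+2)/I(M) = [C(2,1)·p^1·(1−p)] / p^2 = 2·(1−p)/p = 66.3/100.0 = 0.6630
(1−p)/p = 0.6630/2 = 0.3315  ⇒  p = 1/(1 + 0.3315) = 0.7510
Le-148: 75.10%, Le-150: 24.90%.

24.90%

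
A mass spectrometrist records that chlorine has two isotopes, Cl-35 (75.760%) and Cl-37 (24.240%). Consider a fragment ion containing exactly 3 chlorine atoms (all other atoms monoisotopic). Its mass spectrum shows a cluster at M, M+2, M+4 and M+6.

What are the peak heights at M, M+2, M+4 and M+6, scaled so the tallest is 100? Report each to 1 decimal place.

100.0 : 96.0 : 30.7 : 3.3

Each Cl atom is independently Cl-35 (p = 0.75760) or Cl-37 (q = 0.24240); the cluster is the binomial expansion (p + q)^3.
P(M) = 0.75760^3 = 0.434830
P(M+2) = 3 × 0.75760^2 × 0.24240^1 = 0.417382
P(M+4) = 3 × 0.75760^1 × 0.24240^2 = 0.133545
P(M+6) = 0.24240^3 = 0.014243
The M peak is largest (0.434830); scaling to 100 gives 100.0 : 96.0 : 30.7 : 3.3.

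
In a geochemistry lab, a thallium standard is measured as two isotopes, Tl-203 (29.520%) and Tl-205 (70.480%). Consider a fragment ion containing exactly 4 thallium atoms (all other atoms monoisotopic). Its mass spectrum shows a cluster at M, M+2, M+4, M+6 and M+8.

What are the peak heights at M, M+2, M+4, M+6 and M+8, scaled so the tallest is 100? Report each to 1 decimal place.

1.8 : 17.5 : 62.8 : 100.0 : 59.7

Expanding (0.29520 + 0.70480)^4:
P(M) = 0.29520^4 = 0.007594
P(M+2) = 4 × 0.29520^3 × 0.70480^1 = 0.072523
P(M+4) = 6 × 0.29520^2 × 0.70480^2 = 0.259726
P(M+6) = 4 × 0.29520^1 × 0.70480^3 = 0.413403
P(M+8) = 0.70480^4 = 0.246754
The M+6 peak is largest (0.413403); scaling to 100 gives 1.8 : 17.5 : 62.8 : 100.0 : 59.7.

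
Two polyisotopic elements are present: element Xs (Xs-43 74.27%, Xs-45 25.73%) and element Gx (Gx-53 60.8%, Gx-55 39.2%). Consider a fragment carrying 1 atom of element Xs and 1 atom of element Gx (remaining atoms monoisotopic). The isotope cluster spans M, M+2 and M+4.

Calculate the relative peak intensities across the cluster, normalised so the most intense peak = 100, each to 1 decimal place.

100.0 : 99.1 : 22.3

Element Xs pattern (n=1): 0.7427 : 0.2573
Element Gx pattern (n=1): 0.6080 : 0.3920
Convolve the two distributions (both contribute in 2-u steps):
  M: 0.7427×0.6080 = 0.451562
  M+2: 0.7427×0.3920 + 0.2573×0.6080 = 0.447577
  M+4: 0.2573×0.3920 = 0.100862
Scale to base peak (0.451562) = 100: 100.0 : 99.1 : 22.3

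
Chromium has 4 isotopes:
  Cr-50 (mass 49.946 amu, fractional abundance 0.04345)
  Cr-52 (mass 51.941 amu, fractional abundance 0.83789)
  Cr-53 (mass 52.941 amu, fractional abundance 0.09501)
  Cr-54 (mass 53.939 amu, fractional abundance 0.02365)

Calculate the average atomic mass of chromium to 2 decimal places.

Average mass = Σ (abundance × isotope mass) = 0.04345 × 49.946 + 0.83789 × 51.941 + 0.09501 × 52.941 + 0.02365 × 53.939
= 2.1702 + 43.5208 + 5.0299 + 1.2757 = 51.9966 amu

52.00 amu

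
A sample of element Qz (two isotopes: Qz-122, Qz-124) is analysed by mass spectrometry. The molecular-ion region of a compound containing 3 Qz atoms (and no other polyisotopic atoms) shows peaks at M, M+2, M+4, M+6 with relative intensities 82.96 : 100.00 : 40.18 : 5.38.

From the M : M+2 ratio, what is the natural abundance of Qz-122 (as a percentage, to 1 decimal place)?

71.3%

Let p = fractional abundance of Qz-122. I(M+2)/I(M) = [C(3,1)·p^2·(1−p)] / p^3 = 3·(1−p)/p = 100.00/82.96 = 1.2054
(1−p)/p = 1.2054/3 = 0.4018  ⇒  p = 1/(1 + 0.4018) = 0.7134
Qz-122: 71.3%, Qz-124: 28.7%.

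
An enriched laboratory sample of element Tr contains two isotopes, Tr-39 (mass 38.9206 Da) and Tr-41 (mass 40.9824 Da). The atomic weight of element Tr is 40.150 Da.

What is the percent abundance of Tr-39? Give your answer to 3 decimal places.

Let x be the fractional abundance of Tr-39; then Tr-41 has abundance 1 − x.
38.9206·x + 40.9824·(1 − x) = 40.150
(38.9206 − 40.9824)·x = 40.150 − 40.9824
x = -0.8324 / -2.0618 = 0.40372 → 40.372% Tr-39, 59.628% Tr-41.

40.372%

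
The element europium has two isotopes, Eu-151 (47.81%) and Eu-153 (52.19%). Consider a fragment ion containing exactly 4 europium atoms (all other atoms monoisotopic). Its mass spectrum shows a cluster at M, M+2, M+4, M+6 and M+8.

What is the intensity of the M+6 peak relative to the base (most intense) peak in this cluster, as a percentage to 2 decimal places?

(0.4781 + 0.5219)^4 gives M 0.0522, M+2 0.2281, M+4 0.3736, M+6 0.2719, M+8 0.0742; the largest is M+4.
P(M+4) = C(4,2) × 0.4781^2 × 0.5219^2 = 6 × 0.22857961 × 0.27237961 = 0.373563 (base)
P(M+6) = C(4,3) × 0.4781^1 × 0.5219^3 = 4 × 0.4781 × 0.14215492 = 0.271857
Relative intensity = 0.271857 / 0.373563 × 100 = 72.77

72.77%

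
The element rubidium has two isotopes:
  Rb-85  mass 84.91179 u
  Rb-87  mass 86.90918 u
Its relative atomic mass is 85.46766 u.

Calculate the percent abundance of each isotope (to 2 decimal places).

With x = fraction of Rb-85 (so Rb-87 is 1 − x):
84.91179·x + 86.90918·(1 − x) = 85.46766
(84.91179 − 86.90918)·x = 85.46766 − 86.90918
x = -1.44152 / -1.99739 = 0.72170 → 72.17% Rb-85, 27.83% Rb-87.

Rb-85: 72.17%, Rb-87: 27.83%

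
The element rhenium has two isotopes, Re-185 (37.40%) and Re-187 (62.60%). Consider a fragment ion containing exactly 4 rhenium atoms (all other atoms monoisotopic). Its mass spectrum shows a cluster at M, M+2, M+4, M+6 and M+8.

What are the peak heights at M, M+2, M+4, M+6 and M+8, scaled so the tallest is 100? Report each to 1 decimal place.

5.3 : 35.7 : 89.6 : 100.0 : 41.8

The 4 Re atoms are independent, so intensities follow the terms of (0.3740 + 0.6260)^4.
P(M) = 0.3740^4 = 0.019565
P(M+2) = 4 × 0.3740^3 × 0.6260^1 = 0.130993
P(M+4) = 6 × 0.3740^2 × 0.6260^2 = 0.328884
P(M+6) = 4 × 0.3740^1 × 0.6260^3 = 0.366990
P(M+8) = 0.6260^4 = 0.153567
The M+6 peak is largest (0.366990); scaling to 100 gives 5.3 : 35.7 : 89.6 : 100.0 : 41.8.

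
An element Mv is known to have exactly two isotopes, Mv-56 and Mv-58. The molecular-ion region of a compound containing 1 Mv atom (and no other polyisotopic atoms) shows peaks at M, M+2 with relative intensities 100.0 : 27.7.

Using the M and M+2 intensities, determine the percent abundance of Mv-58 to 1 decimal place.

Let p = fractional abundance of Mv-56. I(M+2)/I(M) = [C(1,1)·p^0·(1−p)] / p^1 = 1·(1−p)/p = 27.7/100.0 = 0.2770
(1−p)/p = 0.2770/1 = 0.2770  ⇒  p = 1/(1 + 0.2770) = 0.7831
Mv-56: 78.3%, Mv-58: 21.7%.

21.7%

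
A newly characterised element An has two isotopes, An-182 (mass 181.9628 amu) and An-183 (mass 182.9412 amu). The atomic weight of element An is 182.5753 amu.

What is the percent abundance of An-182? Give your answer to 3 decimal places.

Writing the weighted mean with unknown fraction x of An-182:
181.9628·x + 182.9412·(1 − x) = 182.5753
(181.9628 − 182.9412)·x = 182.5753 − 182.9412
x = -0.3659 / -0.9784 = 0.37398 → 37.398% An-182, 62.602% An-183.

37.398%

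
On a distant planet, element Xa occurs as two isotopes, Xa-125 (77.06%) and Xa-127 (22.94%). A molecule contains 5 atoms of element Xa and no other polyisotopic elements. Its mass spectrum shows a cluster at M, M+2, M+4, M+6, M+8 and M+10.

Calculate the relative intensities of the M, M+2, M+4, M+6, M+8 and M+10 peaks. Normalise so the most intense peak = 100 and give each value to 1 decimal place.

Each Xa atom is independently Xa-125 (p = 0.7706) or Xa-127 (q = 0.2294); the cluster is the binomial expansion (p + q)^5.
P(M) = 0.7706^5 = 0.271735
P(M+2) = 5 × 0.7706^4 × 0.2294^1 = 0.404464
P(M+4) = 10 × 0.7706^3 × 0.2294^2 = 0.240810
P(M+6) = 10 × 0.7706^2 × 0.2294^3 = 0.071687
P(M+8) = 5 × 0.7706^1 × 0.2294^4 = 0.010670
P(M+10) = 0.2294^5 = 0.000635
The M+2 peak is largest (0.404464); scaling to 100 gives 67.2 : 100.0 : 59.5 : 17.7 : 2.6 : 0.2.

67.2 : 100.0 : 59.5 : 17.7 : 2.6 : 0.2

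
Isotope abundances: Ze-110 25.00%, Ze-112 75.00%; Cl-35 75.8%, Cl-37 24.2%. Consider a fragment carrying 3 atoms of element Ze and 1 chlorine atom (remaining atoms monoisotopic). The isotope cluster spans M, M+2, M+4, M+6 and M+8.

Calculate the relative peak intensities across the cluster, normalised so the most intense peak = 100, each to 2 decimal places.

Element Ze pattern (n=3): 0.015625 : 0.140625 : 0.421875 : 0.421875
Chlorine pattern (n=1): 0.7580 : 0.2420
Convolve the two distributions (both contribute in 2-u steps):
  M: 0.015625×0.7580 = 0.011844
  M+2: 0.015625×0.2420 + 0.140625×0.7580 = 0.110375
  M+4: 0.140625×0.2420 + 0.421875×0.7580 = 0.353813
  M+6: 0.421875×0.2420 + 0.421875×0.7580 = 0.421875
  M+8: 0.421875×0.2420 = 0.102094
Scale to base peak (0.421875) = 100: 2.81 : 26.16 : 83.87 : 100.00 : 24.20

2.81 : 26.16 : 83.87 : 100.00 : 24.20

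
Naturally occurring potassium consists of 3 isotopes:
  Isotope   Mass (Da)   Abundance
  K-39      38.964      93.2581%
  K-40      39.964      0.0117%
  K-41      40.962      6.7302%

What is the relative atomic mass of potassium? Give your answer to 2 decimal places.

Ar = Σ fᵢ·mᵢ = 0.932581 × 38.964 + 0.000117 × 39.964 + 0.067302 × 40.962
= 36.3371 + 0.0047 + 2.7568 = 39.0986 Da

39.10 Da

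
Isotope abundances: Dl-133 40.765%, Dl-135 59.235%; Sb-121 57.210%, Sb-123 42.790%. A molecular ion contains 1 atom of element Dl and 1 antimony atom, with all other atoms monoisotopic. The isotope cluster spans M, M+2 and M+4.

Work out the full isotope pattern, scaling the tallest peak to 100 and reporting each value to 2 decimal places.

Element Dl pattern (n=1): 0.40765 : 0.59235
Antimony pattern (n=1): 0.5721 : 0.4279
Convolve the two distributions (both contribute in 2-u steps):
  M: 0.40765×0.5721 = 0.233217
  M+2: 0.40765×0.4279 + 0.59235×0.5721 = 0.513317
  M+4: 0.59235×0.4279 = 0.253467
Scale to base peak (0.513317) = 100: 45.43 : 100.00 : 49.38

45.43 : 100.00 : 49.38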